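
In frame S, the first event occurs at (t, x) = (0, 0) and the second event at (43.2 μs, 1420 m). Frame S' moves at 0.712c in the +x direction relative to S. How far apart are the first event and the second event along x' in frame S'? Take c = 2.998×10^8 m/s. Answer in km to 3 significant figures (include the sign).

γ = 1/√(1 − 0.712²) = 1.4241
Δx' = γ(Δx − vΔt) = 1.4241 × (1420 m − 0.712×(2.998×10^8 m/s)×43.2×10^-6 s)
= 1.4241 × (-7801.4 m) = -11.1 km

Δx' ≈ -11.1 km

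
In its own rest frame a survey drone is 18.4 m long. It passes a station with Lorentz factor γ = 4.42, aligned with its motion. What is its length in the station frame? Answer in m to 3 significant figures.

L ≈ 4.16 m

γ = 4.42 (given)
Length contraction: L = L₀/γ = 18.4/4.42 = 4.16 m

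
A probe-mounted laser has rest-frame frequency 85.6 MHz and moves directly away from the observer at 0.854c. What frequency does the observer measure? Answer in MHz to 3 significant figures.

f_obs ≈ 24.0 MHz

Relativistic Doppler: f_obs = f_src √((1−β)/(1+β))
= 85.6 × √(0.14600/1.8540) = 85.6 × 0.28062 = 24.0 MHz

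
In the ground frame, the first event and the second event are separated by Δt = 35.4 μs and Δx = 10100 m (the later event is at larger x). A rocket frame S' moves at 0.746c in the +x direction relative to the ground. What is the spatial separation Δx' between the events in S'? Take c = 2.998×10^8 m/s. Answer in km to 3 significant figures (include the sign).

Δx' ≈ 3.28 km

γ = 1/√(1 − 0.746²) = 1.5016
Δx' = γ(Δx − vΔt) = 1.5016 × (10100 m − 0.746×(2.998×10^8 m/s)×35.4×10^-6 s)
= 1.5016 × (2182.8 m) = 3.28 km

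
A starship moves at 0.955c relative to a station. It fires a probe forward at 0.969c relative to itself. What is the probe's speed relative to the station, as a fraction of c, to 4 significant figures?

Relativistic velocity addition: u = (u' + v)/(1 + u'v/c²)
= (0.969 + 0.955)/(1 + 0.969×0.955) = 1.924/1.92539 = 0.9993

u ≈ 0.9993c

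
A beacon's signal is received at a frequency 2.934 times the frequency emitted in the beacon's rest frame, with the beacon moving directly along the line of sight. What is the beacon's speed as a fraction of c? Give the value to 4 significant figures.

β ≈ 0.7918

f_obs/f_src = √((1+β)/(1−β)) = 2.934  ⇒  (1+β)/(1−β) = 8.60836
β = |1 − D²|/(1 + D²) = |1 − 8.60836|/(1 + 8.60836) = 0.7918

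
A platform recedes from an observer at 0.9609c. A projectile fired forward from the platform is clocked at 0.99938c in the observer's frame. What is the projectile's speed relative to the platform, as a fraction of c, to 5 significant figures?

Inverse velocity addition: u' = (u − v)/(1 − uv/c²)
= (0.99938 − 0.9609)/(1 − 0.99938×0.9609) = 0.038480/0.03969576 = 0.96937

u' ≈ 0.96937c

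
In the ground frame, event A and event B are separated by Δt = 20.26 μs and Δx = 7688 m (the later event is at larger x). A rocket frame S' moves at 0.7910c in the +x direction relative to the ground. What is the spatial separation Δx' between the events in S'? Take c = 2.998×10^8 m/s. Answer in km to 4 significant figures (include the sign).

Δx' ≈ 4.713 km

γ = 1/√(1 − 0.7910²) = 1.63448
Δx' = γ(Δx − vΔt) = 1.63448 × (7688 m − 0.7910×(2.998×10^8 m/s)×20.26×10^-6 s)
= 1.63448 × (2883.51 m) = 4.713 km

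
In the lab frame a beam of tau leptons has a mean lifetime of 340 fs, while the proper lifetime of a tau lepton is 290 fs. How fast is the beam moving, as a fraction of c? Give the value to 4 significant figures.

γ = Δt/τ₀ = 340/290 = 1.17241
β = √(1 − 1/γ²) = √(1 − 1/1.17241²) = 0.5220

β ≈ 0.5220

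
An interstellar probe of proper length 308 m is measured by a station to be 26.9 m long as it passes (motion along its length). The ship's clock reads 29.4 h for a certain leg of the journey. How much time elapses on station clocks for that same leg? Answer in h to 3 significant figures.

Length contraction ⇒ γ = L₀/L = 308/26.9 = 11.450
Time dilation: Δt = γτ₀ = 11.450 × 29.4 h = 337 h

Δt ≈ 337 h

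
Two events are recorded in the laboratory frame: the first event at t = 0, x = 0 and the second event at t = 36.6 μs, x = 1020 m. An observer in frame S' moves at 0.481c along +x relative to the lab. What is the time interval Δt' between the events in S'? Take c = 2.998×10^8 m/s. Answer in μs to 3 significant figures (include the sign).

γ = 1/√(1 − 0.481²) = 1.1406
Δt' = γ(Δt − vΔx/c²) = 1.1406 × (36.6 μs − 0.481×1020 m / (2.998×10^8 m/s))
= 1.1406 × (34.964 μs) = 39.9 μs

Δt' ≈ 39.9 μs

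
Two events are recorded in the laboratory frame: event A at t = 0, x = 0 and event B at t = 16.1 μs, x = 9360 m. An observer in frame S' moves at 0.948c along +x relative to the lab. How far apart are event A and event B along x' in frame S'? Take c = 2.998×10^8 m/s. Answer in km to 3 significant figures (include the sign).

Δx' ≈ 15.0 km

γ = 1/√(1 − 0.948²) = 3.1420
Δx' = γ(Δx − vΔt) = 3.1420 × (9360 m − 0.948×(2.998×10^8 m/s)×16.1×10^-6 s)
= 3.1420 × (4784.2 m) = 15.0 km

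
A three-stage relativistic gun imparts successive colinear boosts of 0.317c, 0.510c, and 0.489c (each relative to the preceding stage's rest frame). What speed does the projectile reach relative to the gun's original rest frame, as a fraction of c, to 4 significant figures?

u ≈ 0.8908c

Compose boost 2: (0.510 + 0.317)/(1 + 0.510×0.317) = 0.8270/1.16167 = 0.711906
Compose boost 3: (0.489 + 0.711906)/(1 + 0.489×0.711906) = 1.20091/1.34812 = 0.8908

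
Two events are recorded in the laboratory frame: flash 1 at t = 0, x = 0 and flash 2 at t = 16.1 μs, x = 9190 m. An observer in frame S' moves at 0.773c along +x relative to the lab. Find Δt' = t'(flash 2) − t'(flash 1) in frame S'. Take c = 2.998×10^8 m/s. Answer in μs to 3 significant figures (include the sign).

Δt' ≈ -12.0 μs

γ = 1/√(1 − 0.773²) = 1.5763
Δt' = γ(Δt − vΔx/c²) = 1.5763 × (16.1 μs − 0.773×9190 m / (2.998×10^8 m/s))
= 1.5763 × (-7.5954 μs) = -12.0 μs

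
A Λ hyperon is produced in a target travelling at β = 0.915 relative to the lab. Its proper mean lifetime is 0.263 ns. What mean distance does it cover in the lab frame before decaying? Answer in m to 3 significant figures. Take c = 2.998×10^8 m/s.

d ≈ 0.179 m

γ = 1/√(1 − 0.915²) = 2.4786
Dilated lifetime: Δt = γτ₀ = 2.4786 × 0.263 ns = 0.65187 ns
d = vΔt = 0.915c × 0.65187 ns = 2.7432×10^8 m/s × 6.5187×10^-10 s = 0.179 m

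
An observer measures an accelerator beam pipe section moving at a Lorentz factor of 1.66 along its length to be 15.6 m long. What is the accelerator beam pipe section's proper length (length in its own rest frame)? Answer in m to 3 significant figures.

γ = 1.66 (given)
L₀ = γL = 1.66 × 15.6 = 25.9 m

L₀ ≈ 25.9 m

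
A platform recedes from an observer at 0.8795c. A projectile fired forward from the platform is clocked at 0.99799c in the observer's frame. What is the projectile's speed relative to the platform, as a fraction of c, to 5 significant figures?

Inverse velocity addition: u' = (u − v)/(1 − uv/c²)
= (0.99799 − 0.8795)/(1 − 0.99799×0.8795) = 0.11849/0.1222678 = 0.96910

u' ≈ 0.96910c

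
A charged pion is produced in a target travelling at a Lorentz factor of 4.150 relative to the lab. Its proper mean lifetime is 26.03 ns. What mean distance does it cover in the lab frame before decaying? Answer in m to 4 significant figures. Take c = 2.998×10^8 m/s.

d ≈ 31.43 m

β = √(1 − 1/γ²) = √(1 − 1/4.150²) = 0.970534
Dilated lifetime: Δt = γτ₀ = 4.150 × 26.03 ns = 108.025 ns
d = vΔt = 0.970534c × 108.025 ns = 2.90966×10^8 m/s × 1.08025×10^-7 s = 31.43 m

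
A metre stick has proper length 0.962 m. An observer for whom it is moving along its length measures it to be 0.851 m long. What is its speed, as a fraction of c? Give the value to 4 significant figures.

β ≈ 0.4663

γ = L₀/L = 0.962/0.851 = 1.13043
β = √(1 − 1/γ²) = 0.4663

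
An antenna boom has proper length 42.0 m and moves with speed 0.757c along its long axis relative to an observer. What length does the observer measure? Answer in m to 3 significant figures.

L ≈ 27.4 m

γ = 1/√(1 − 0.757²) = 1.5304
Length contraction: L = L₀/γ = 42.0/1.5304 = 27.4 m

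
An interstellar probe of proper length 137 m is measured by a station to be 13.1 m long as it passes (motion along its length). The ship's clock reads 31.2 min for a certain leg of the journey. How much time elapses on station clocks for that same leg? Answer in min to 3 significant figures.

Length contraction ⇒ γ = L₀/L = 137/13.1 = 10.458
Time dilation: Δt = γτ₀ = 10.458 × 31.2 min = 326 min

Δt ≈ 326 min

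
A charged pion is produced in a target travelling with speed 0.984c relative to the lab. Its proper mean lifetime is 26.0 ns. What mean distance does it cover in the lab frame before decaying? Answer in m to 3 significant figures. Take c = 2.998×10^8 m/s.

γ = 1/√(1 − 0.984²) = 5.6127
Dilated lifetime: Δt = γτ₀ = 5.6127 × 26.0 ns = 145.93 ns
d = vΔt = 0.984c × 145.93 ns = 2.9500×10^8 m/s × 1.4593×10^-7 s = 43.0 m

d ≈ 43.0 m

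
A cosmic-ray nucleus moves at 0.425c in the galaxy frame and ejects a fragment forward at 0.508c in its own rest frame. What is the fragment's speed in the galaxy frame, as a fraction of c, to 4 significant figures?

Compose boost 2: (0.508 + 0.425)/(1 + 0.508×0.425) = 0.9330/1.21590 = 0.7673

u ≈ 0.7673c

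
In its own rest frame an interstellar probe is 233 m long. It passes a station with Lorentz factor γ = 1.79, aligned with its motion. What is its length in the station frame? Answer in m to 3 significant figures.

γ = 1.79 (given)
Length contraction: L = L₀/γ = 233/1.79 = 130 m

L ≈ 130 m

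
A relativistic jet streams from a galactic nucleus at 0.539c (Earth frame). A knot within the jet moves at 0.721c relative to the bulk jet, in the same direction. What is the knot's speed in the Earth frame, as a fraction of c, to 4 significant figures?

Relativistic velocity addition: u = (u' + v)/(1 + u'v/c²)
= (0.721 + 0.539)/(1 + 0.721×0.539) = 1.260/1.38862 = 0.9074

u ≈ 0.9074c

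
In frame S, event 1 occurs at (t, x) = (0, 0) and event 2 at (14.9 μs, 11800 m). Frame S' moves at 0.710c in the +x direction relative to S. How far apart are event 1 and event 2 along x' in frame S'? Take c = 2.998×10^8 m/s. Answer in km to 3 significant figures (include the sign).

Δx' ≈ 12.3 km

γ = 1/√(1 − 0.710²) = 1.4200
Δx' = γ(Δx − vΔt) = 1.4200 × (11800 m − 0.710×(2.998×10^8 m/s)×14.9×10^-6 s)
= 1.4200 × (8628.4 m) = 12.3 km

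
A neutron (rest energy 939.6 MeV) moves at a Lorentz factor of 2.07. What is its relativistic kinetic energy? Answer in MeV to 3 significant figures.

γ = 2.07 (given)
K = (γ − 1)m₀c² = (2.07 − 1) × 939.6 MeV = 1.0700 × 939.6 MeV = 1010 MeV

K ≈ 1010 MeV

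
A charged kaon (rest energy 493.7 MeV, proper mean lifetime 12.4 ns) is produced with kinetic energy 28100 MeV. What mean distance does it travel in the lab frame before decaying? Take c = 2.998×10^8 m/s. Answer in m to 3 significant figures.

γ = 1 + K/(m₀c²) = 1 + 28100/493.7 = 57.917
β = √(1 − 1/γ²) = 0.99985
Dilated lifetime: γτ₀ = 57.917 × 12.4 ns = 718.17 ns
d = βc·γτ₀ = 0.99985 × (2.998×10^8 m/s) × 7.1817×10^-7 s = 215 m

d ≈ 215 m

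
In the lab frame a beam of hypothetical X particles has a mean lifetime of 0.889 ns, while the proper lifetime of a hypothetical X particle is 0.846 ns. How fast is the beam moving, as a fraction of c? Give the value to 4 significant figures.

γ = Δt/τ₀ = 0.889/0.846 = 1.05083
β = √(1 − 1/γ²) = √(1 − 1/1.05083²) = 0.3072

β ≈ 0.3072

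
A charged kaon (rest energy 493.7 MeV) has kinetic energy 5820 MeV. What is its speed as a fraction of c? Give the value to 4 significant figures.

γ = 1 + K/(m₀c²) = 1 + 5820/493.7 = 12.7885
β = √(1 − 1/γ²) = 0.9969

β ≈ 0.9969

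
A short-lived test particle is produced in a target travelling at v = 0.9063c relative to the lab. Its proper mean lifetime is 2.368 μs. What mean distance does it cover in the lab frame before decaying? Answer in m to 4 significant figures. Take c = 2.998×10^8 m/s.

γ = 1/√(1 − 0.9063²) = 2.36611
Dilated lifetime: Δt = γτ₀ = 2.36611 × 2.368 μs = 5.60294 μs
d = vΔt = 0.9063c × 5.60294 μs = 2.71709×10^8 m/s × 5.60294×10^-6 s = 1522 m

d ≈ 1522 m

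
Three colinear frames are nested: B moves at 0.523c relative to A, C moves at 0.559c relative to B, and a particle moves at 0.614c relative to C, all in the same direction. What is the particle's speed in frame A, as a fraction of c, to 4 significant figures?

u ≈ 0.9585c

Compose boost 2: (0.559 + 0.523)/(1 + 0.559×0.523) = 1.082/1.29236 = 0.837230
Compose boost 3: (0.614 + 0.837230)/(1 + 0.614×0.837230) = 1.45123/1.51406 = 0.9585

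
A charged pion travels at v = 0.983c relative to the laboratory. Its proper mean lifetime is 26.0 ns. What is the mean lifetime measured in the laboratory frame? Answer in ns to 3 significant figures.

Δt ≈ 142 ns

γ = 1/√(1 − 0.983²) = 5.4465
Time dilation: Δt = γτ₀ = 5.4465 × 26.0 ns = 142 ns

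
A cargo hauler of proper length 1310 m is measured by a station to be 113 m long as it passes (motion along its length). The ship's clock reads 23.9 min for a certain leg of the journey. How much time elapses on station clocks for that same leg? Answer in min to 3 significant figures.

Δt ≈ 277 min

Length contraction ⇒ γ = L₀/L = 1310/113 = 11.593
Time dilation: Δt = γτ₀ = 11.593 × 23.9 min = 277 min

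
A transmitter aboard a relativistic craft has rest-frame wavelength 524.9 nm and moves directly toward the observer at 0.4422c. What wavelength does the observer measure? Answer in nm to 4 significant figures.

Relativistic Doppler: λ_obs = λ_src √((1−β)/(1+β))
= 524.9 × √(0.557800/1.44220) = 524.9 × 0.621909 = 326.4 nm

λ_obs ≈ 326.4 nm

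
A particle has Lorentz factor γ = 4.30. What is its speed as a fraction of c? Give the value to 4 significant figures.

β ≈ 0.9726

β = √(1 − 1/γ²) = √(1 − 1/4.30²) = √(0.945917) = 0.9726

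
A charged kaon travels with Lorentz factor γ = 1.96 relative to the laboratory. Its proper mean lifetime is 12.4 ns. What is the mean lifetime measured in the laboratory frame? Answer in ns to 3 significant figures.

γ = 1.96 (given)
Time dilation: Δt = γτ₀ = 1.96 × 12.4 ns = 24.3 ns

Δt ≈ 24.3 ns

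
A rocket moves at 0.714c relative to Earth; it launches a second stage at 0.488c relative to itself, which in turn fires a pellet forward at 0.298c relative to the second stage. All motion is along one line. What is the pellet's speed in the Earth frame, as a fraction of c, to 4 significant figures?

Compose boost 2: (0.488 + 0.714)/(1 + 0.488×0.714) = 1.202/1.34843 = 0.891406
Compose boost 3: (0.298 + 0.891406)/(1 + 0.298×0.891406) = 1.18941/1.26564 = 0.9398

u ≈ 0.9398c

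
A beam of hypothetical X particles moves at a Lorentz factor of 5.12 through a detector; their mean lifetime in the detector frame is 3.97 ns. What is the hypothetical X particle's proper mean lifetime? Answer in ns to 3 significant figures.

γ = 5.12 (given)
Proper time: τ₀ = Δt/γ = 3.97/5.12 = 0.775 ns

τ₀ ≈ 0.775 ns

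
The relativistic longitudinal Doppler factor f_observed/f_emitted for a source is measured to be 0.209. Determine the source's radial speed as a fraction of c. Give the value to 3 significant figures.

β ≈ 0.916

f_obs/f_src = √((1−β)/(1+β)) = 0.209  ⇒  (1−β)/(1+β) = 0.043681
β = |1 − D²|/(1 + D²) = |1 − 0.043681|/(1 + 0.043681) = 0.916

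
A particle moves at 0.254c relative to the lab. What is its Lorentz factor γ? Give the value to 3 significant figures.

γ ≈ 1.03

γ = 1/√(1 − β²) = 1/√(1 − 0.254²) = 1/√(0.93548) = 1.03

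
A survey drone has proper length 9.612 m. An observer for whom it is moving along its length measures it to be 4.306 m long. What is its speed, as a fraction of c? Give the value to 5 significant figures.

γ = L₀/L = 9.612/4.306 = 2.232234
β = √(1 − 1/γ²) = 0.89404

β ≈ 0.89404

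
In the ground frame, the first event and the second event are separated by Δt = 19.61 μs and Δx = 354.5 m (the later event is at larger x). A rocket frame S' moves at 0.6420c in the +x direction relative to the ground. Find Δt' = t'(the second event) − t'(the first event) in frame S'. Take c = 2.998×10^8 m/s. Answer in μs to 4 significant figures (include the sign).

γ = 1/√(1 − 0.6420²) = 1.30428
Δt' = γ(Δt − vΔx/c²) = 1.30428 × (19.61 μs − 0.6420×354.5 m / (2.998×10^8 m/s))
= 1.30428 × (18.8509 μs) = 24.59 μs

Δt' ≈ 24.59 μs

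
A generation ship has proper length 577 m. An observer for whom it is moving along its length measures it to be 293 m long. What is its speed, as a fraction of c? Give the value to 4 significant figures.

γ = L₀/L = 577/293 = 1.96928
β = √(1 − 1/γ²) = 0.8615

β ≈ 0.8615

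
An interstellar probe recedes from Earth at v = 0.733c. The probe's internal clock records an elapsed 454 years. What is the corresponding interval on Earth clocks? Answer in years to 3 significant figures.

Δt ≈ 667 years

γ = 1/√(1 − 0.733²) = 1.4701
Time dilation: Δt = γτ₀ = 1.4701 × 454 years = 667 years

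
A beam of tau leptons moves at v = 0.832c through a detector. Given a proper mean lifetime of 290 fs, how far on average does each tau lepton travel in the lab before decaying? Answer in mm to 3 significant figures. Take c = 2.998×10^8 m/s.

γ = 1/√(1 − 0.832²) = 1.8025
Dilated lifetime: Δt = γτ₀ = 1.8025 × 290 fs = 522.73 fs
d = vΔt = 0.832c × 522.73 fs = 2.4943×10^8 m/s × 5.2273×10^-13 s = 0.130 mm

d ≈ 0.130 mm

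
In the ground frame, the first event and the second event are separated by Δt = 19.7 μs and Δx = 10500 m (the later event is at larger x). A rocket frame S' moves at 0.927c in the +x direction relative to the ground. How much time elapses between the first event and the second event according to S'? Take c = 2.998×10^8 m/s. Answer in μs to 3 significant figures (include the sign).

γ = 1/√(1 − 0.927²) = 2.6662
Δt' = γ(Δt − vΔx/c²) = 2.6662 × (19.7 μs − 0.927×10500 m / (2.998×10^8 m/s))
= 2.6662 × (-12.767 μs) = -34.0 μs

Δt' ≈ -34.0 μs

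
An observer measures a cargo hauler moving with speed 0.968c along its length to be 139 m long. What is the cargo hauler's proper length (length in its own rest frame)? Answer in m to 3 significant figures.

L₀ ≈ 554 m

γ = 1/√(1 − 0.968²) = 3.9849
L₀ = γL = 3.9849 × 139 = 554 m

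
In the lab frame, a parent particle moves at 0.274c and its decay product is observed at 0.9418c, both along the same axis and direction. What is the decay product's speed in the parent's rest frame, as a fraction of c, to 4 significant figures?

Inverse velocity addition: u' = (u − v)/(1 − uv/c²)
= (0.9418 − 0.274)/(1 − 0.9418×0.274) = 0.6678/0.741947 = 0.9001

u' ≈ 0.9001c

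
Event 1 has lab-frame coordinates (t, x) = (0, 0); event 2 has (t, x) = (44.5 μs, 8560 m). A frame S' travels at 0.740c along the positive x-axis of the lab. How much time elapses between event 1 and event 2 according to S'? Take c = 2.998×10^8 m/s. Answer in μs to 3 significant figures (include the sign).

Δt' ≈ 34.7 μs

γ = 1/√(1 − 0.740²) = 1.4868
Δt' = γ(Δt − vΔx/c²) = 1.4868 × (44.5 μs − 0.740×8560 m / (2.998×10^8 m/s))
= 1.4868 × (23.371 μs) = 34.7 μs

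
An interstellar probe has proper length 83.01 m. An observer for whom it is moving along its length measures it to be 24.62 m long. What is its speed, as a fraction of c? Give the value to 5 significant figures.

γ = L₀/L = 83.01/24.62 = 3.371649
β = √(1 − 1/γ²) = 0.95500

β ≈ 0.95500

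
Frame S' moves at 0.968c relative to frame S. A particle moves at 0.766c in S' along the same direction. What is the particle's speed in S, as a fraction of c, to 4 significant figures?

u ≈ 0.9957c

Relativistic velocity addition: u = (u' + v)/(1 + u'v/c²)
= (0.766 + 0.968)/(1 + 0.766×0.968) = 1.734/1.74149 = 0.9957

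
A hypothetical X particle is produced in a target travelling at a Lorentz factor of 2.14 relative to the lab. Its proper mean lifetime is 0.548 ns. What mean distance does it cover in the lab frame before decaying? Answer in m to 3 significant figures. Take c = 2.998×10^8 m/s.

d ≈ 0.311 m

β = √(1 − 1/γ²) = √(1 − 1/2.14²) = 0.88410
Dilated lifetime: Δt = γτ₀ = 2.14 × 0.548 ns = 1.1727 ns
d = vΔt = 0.88410c × 1.1727 ns = 2.6505×10^8 m/s × 1.1727×10^-9 s = 0.311 m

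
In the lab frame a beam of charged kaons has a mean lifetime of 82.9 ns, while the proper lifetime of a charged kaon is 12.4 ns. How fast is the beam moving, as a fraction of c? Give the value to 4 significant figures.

γ = Δt/τ₀ = 82.9/12.4 = 6.68548
β = √(1 − 1/γ²) = √(1 − 1/6.68548²) = 0.9887

β ≈ 0.9887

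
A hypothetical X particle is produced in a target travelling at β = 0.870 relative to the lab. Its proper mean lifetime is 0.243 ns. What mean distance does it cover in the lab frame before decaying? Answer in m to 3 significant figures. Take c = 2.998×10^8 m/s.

d ≈ 0.129 m

γ = 1/√(1 − 0.870²) = 2.0282
Dilated lifetime: Δt = γτ₀ = 2.0282 × 0.243 ns = 0.49285 ns
d = vΔt = 0.870c × 0.49285 ns = 2.6083×10^8 m/s × 4.9285×10^-10 s = 0.129 m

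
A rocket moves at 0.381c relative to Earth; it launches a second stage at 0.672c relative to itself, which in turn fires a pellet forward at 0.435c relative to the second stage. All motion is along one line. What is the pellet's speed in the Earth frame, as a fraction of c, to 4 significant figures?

Compose boost 2: (0.672 + 0.381)/(1 + 0.672×0.381) = 1.053/1.25603 = 0.838354
Compose boost 3: (0.435 + 0.838354)/(1 + 0.435×0.838354) = 1.27335/1.36468 = 0.9331

u ≈ 0.9331c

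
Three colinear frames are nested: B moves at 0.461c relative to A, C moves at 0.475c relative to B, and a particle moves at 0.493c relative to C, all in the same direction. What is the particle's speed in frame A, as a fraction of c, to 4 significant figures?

Compose boost 2: (0.475 + 0.461)/(1 + 0.475×0.461) = 0.9360/1.21897 = 0.767858
Compose boost 3: (0.493 + 0.767858)/(1 + 0.493×0.767858) = 1.26086/1.37855 = 0.9146

u ≈ 0.9146c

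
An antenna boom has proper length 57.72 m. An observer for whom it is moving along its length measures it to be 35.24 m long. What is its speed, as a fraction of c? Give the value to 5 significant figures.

γ = L₀/L = 57.72/35.24 = 1.637911
β = √(1 − 1/γ²) = 0.79199

β ≈ 0.79199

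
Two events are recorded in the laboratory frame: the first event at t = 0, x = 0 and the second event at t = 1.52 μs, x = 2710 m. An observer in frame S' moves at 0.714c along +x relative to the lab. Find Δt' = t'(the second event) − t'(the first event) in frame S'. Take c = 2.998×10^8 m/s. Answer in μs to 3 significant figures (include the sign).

Δt' ≈ -7.05 μs

γ = 1/√(1 − 0.714²) = 1.4283
Δt' = γ(Δt − vΔx/c²) = 1.4283 × (1.52 μs − 0.714×2710 m / (2.998×10^8 m/s))
= 1.4283 × (-4.9341 μs) = -7.05 μs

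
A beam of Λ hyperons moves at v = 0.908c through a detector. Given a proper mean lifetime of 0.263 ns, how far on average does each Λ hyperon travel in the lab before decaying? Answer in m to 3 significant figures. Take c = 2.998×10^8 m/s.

d ≈ 0.171 m

γ = 1/√(1 − 0.908²) = 2.3868
Dilated lifetime: Δt = γτ₀ = 2.3868 × 0.263 ns = 0.62773 ns
d = vΔt = 0.908c × 0.62773 ns = 2.7222×10^8 m/s × 6.2773×10^-10 s = 0.171 m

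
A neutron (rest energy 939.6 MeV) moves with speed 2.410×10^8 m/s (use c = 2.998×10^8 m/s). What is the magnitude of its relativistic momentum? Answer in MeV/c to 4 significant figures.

p ≈ 1270 MeV/c

β = v/c = 2.410×10^8 / 2.998×10^8 = 0.803869
γ = 1/√(1 − 0.803869²) = 1.68122
p = γβm₀c = 1.68122 × 0.803869 × 939.6 MeV/c = 1270 MeV/c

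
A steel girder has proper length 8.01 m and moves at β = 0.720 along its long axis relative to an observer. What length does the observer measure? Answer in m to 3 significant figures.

γ = 1/√(1 − 0.720²) = 1.4410
Length contraction: L = L₀/γ = 8.01/1.4410 = 5.56 m

L ≈ 5.56 m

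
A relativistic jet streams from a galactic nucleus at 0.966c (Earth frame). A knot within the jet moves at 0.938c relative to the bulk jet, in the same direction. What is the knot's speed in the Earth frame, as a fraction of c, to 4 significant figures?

Relativistic velocity addition: u = (u' + v)/(1 + u'v/c²)
= (0.938 + 0.966)/(1 + 0.938×0.966) = 1.904/1.90611 = 0.9989

u ≈ 0.9989c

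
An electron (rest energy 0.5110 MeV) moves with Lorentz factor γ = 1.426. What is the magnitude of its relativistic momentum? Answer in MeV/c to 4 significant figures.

p ≈ 0.5195 MeV/c

β = √(1 − 1/γ²) = √(1 − 1/1.426²) = 0.712903
p = γβm₀c = 1.426 × 0.712903 × 0.5110 MeV/c = 0.5195 MeV/c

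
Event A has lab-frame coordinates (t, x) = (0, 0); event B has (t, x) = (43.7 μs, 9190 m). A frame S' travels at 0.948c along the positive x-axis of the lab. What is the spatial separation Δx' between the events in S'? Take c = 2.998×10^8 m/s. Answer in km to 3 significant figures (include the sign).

γ = 1/√(1 − 0.948²) = 3.1420
Δx' = γ(Δx − vΔt) = 3.1420 × (9190 m − 0.948×(2.998×10^8 m/s)×43.7×10^-6 s)
= 3.1420 × (-3230.0 m) = -10.1 km

Δx' ≈ -10.1 km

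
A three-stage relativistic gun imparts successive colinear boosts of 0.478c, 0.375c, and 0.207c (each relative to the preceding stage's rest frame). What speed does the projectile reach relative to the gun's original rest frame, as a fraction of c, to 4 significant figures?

Compose boost 2: (0.375 + 0.478)/(1 + 0.375×0.478) = 0.8530/1.17925 = 0.723341
Compose boost 3: (0.207 + 0.723341)/(1 + 0.207×0.723341) = 0.930341/1.14973 = 0.8092

u ≈ 0.8092c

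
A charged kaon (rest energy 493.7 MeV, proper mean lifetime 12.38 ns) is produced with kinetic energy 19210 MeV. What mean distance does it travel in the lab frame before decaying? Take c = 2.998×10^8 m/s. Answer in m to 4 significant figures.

γ = 1 + K/(m₀c²) = 1 + 19210/493.7 = 39.9103
β = √(1 − 1/γ²) = 0.999686
Dilated lifetime: γτ₀ = 39.9103 × 12.38 ns = 494.089 ns
d = βc·γτ₀ = 0.999686 × (2.998×10^8 m/s) × 4.94089×10^-7 s = 148.1 m

d ≈ 148.1 m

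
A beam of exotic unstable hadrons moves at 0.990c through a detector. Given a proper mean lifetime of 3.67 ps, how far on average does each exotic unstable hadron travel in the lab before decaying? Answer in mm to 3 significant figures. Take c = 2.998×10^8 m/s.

γ = 1/√(1 − 0.990²) = 7.0888
Dilated lifetime: Δt = γτ₀ = 7.0888 × 3.67 ps = 26.016 ps
d = vΔt = 0.990c × 26.016 ps = 2.9680×10^8 m/s × 2.6016×10^-11 s = 7.72 mm

d ≈ 7.72 mm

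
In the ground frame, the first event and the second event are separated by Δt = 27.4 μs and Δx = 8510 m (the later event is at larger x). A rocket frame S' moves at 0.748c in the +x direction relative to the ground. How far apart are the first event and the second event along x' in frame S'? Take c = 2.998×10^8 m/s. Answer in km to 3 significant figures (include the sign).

γ = 1/√(1 − 0.748²) = 1.5067
Δx' = γ(Δx − vΔt) = 1.5067 × (8510 m − 0.748×(2.998×10^8 m/s)×27.4×10^-6 s)
= 1.5067 × (2365.5 m) = 3.56 km

Δx' ≈ 3.56 km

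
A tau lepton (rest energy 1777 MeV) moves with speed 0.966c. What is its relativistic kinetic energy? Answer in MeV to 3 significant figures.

K ≈ 5100 MeV

γ = 1/√(1 − 0.966²) = 3.8678
K = (γ − 1)m₀c² = (3.8678 − 1) × 1777 MeV = 2.8678 × 1777 MeV = 5100 MeV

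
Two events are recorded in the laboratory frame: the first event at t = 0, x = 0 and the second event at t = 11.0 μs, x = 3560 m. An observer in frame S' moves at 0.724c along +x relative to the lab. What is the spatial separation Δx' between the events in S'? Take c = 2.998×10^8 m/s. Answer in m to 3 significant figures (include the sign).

Δx' ≈ 1700 m

γ = 1/√(1 − 0.724²) = 1.4497
Δx' = γ(Δx − vΔt) = 1.4497 × (3560 m − 0.724×(2.998×10^8 m/s)×11.0×10^-6 s)
= 1.4497 × (1172.4 m) = 1700 m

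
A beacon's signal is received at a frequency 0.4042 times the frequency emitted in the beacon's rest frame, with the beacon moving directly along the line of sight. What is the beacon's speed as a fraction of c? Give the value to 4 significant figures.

β ≈ 0.7191

f_obs/f_src = √((1−β)/(1+β)) = 0.4042  ⇒  (1−β)/(1+β) = 0.163378
β = |1 − D²|/(1 + D²) = |1 − 0.163378|/(1 + 0.163378) = 0.7191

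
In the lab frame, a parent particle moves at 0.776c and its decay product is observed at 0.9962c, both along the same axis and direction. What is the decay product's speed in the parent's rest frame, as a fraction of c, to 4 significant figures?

u' ≈ 0.9703c

Inverse velocity addition: u' = (u − v)/(1 − uv/c²)
= (0.9962 − 0.776)/(1 − 0.9962×0.776) = 0.2202/0.226949 = 0.9703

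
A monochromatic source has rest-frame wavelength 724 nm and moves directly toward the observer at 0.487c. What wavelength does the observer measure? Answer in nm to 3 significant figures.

λ_obs ≈ 425 nm

Relativistic Doppler: λ_obs = λ_src √((1−β)/(1+β))
= 724 × √(0.51300/1.4870) = 724 × 0.58736 = 425 nm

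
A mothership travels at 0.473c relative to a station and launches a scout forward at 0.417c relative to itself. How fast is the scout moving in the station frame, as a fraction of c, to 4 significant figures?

Compose boost 2: (0.417 + 0.473)/(1 + 0.417×0.473) = 0.8900/1.19724 = 0.7434

u ≈ 0.7434c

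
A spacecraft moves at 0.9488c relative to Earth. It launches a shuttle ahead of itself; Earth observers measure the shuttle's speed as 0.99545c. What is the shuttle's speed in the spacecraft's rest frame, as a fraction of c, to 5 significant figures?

u' ≈ 0.84028c

Inverse velocity addition: u' = (u − v)/(1 − uv/c²)
= (0.99545 − 0.9488)/(1 − 0.99545×0.9488) = 0.046650/0.05551704 = 0.84028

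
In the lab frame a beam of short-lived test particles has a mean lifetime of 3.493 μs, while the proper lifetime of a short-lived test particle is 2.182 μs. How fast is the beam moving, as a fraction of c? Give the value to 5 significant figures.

γ = Δt/τ₀ = 3.493/2.182 = 1.600825
β = √(1 − 1/γ²) = √(1 − 1/1.600825²) = 0.78088

β ≈ 0.78088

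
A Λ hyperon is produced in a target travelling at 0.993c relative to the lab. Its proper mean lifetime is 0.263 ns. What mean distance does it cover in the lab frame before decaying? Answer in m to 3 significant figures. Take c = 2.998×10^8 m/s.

d ≈ 0.663 m

γ = 1/√(1 − 0.993²) = 8.4664
Dilated lifetime: Δt = γτ₀ = 8.4664 × 0.263 ns = 2.2267 ns
d = vΔt = 0.993c × 2.2267 ns = 2.9770×10^8 m/s × 2.2267×10^-9 s = 0.663 m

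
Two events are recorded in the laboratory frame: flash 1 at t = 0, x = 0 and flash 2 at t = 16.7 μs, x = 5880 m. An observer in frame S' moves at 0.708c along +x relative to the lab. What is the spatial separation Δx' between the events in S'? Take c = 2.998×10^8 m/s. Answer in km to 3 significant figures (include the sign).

γ = 1/√(1 − 0.708²) = 1.4160
Δx' = γ(Δx − vΔt) = 1.4160 × (5880 m − 0.708×(2.998×10^8 m/s)×16.7×10^-6 s)
= 1.4160 × (2335.3 m) = 3.31 km

Δx' ≈ 3.31 km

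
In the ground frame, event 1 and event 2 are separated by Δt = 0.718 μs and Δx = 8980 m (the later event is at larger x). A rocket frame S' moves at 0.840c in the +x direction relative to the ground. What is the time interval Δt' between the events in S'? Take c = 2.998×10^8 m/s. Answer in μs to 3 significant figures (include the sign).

γ = 1/√(1 − 0.840²) = 1.8430
Δt' = γ(Δt − vΔx/c²) = 1.8430 × (0.718 μs − 0.840×8980 m / (2.998×10^8 m/s))
= 1.8430 × (-24.443 μs) = -45.0 μs

Δt' ≈ -45.0 μs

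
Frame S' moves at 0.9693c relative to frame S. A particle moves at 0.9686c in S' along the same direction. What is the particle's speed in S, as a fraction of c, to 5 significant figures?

u ≈ 0.99950c

Relativistic velocity addition: u = (u' + v)/(1 + u'v/c²)
= (0.9686 + 0.9693)/(1 + 0.9686×0.9693) = 1.9379/1.938864 = 0.99950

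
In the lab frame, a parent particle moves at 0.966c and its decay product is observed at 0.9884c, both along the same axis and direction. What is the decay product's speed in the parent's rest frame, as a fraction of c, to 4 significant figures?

Inverse velocity addition: u' = (u − v)/(1 − uv/c²)
= (0.9884 − 0.966)/(1 − 0.9884×0.966) = 0.02240/0.0452056 = 0.4955

u' ≈ 0.4955c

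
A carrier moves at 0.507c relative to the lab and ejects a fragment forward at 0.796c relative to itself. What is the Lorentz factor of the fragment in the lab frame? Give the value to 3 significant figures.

γ ≈ 2.69

u_lab = (0.796 + 0.507)/(1 + 0.796×0.507) = 1.303/1.40357 = 0.928346
γ = 1/√(1 − 0.928346²) = 2.69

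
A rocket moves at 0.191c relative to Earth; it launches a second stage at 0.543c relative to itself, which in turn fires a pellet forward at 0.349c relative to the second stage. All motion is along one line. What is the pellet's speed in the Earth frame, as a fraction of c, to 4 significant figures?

Compose boost 2: (0.543 + 0.191)/(1 + 0.543×0.191) = 0.7340/1.10371 = 0.665028
Compose boost 3: (0.349 + 0.665028)/(1 + 0.349×0.665028) = 1.01403/1.23209 = 0.8230

u ≈ 0.8230c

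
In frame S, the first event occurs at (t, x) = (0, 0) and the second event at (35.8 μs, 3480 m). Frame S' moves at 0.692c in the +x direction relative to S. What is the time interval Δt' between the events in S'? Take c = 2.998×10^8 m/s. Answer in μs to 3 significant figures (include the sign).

γ = 1/√(1 − 0.692²) = 1.3852
Δt' = γ(Δt − vΔx/c²) = 1.3852 × (35.8 μs − 0.692×3480 m / (2.998×10^8 m/s))
= 1.3852 × (27.767 μs) = 38.5 μs

Δt' ≈ 38.5 μs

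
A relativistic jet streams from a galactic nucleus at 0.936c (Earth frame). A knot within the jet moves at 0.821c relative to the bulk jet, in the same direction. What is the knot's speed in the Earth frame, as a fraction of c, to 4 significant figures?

Relativistic velocity addition: u = (u' + v)/(1 + u'v/c²)
= (0.821 + 0.936)/(1 + 0.821×0.936) = 1.757/1.76846 = 0.9935

u ≈ 0.9935c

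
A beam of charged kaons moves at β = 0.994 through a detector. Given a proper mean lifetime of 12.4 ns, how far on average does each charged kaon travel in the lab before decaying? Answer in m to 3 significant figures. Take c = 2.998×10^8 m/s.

d ≈ 33.8 m

γ = 1/√(1 − 0.994²) = 9.1424
Dilated lifetime: Δt = γτ₀ = 9.1424 × 12.4 ns = 113.37 ns
d = vΔt = 0.994c × 113.37 ns = 2.9800×10^8 m/s × 1.1337×10^-7 s = 33.8 m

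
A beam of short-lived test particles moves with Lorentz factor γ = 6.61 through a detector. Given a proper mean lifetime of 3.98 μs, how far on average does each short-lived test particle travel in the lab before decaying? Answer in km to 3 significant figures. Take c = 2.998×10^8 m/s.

β = √(1 − 1/γ²) = √(1 − 1/6.61²) = 0.98849
Dilated lifetime: Δt = γτ₀ = 6.61 × 3.98 μs = 26.308 μs
d = vΔt = 0.98849c × 26.308 μs = 2.9635×10^8 m/s × 2.6308×10^-5 s = 7.80 km

d ≈ 7.80 km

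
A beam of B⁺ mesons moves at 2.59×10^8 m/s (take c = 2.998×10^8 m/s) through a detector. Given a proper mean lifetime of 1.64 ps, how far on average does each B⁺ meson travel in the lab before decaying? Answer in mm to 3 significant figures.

β = v/c = 2.59×10^8 / 2.998×10^8 = 0.86391
γ = 1/√(1 − 0.86391²) = 1.9855
Dilated lifetime: Δt = γτ₀ = 1.9855 × 1.64 ps = 3.2562 ps
d = vΔt = 0.86391c × 3.2562 ps = 2.5900×10^8 m/s × 3.2562×10^-12 s = 0.843 mm

d ≈ 0.843 mm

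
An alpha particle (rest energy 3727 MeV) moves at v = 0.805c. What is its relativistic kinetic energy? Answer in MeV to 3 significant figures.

K ≈ 2560 MeV

γ = 1/√(1 − 0.805²) = 1.6856
K = (γ − 1)m₀c² = (1.6856 − 1) × 3727 MeV = 0.68556 × 3727 MeV = 2560 MeV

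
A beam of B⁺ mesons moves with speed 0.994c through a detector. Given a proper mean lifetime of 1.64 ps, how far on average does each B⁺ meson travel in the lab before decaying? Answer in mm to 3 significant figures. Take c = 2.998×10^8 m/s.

d ≈ 4.47 mm

γ = 1/√(1 − 0.994²) = 9.1424
Dilated lifetime: Δt = γτ₀ = 9.1424 × 1.64 ps = 14.994 ps
d = vΔt = 0.994c × 14.994 ps = 2.9800×10^8 m/s × 1.4994×10^-11 s = 4.47 mm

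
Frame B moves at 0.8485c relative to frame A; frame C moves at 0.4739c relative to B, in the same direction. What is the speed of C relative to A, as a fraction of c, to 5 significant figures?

Compose boost 2: (0.4739 + 0.8485)/(1 + 0.4739×0.8485) = 1.3224/1.402104 = 0.94315

u ≈ 0.94315c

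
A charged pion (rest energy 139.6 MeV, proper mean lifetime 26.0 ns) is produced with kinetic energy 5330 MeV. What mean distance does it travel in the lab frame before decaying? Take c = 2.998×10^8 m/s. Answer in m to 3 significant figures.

d ≈ 305 m

γ = 1 + K/(m₀c²) = 1 + 5330/139.6 = 39.181
β = √(1 − 1/γ²) = 0.99967
Dilated lifetime: γτ₀ = 39.181 × 26.0 ns = 1018.7 ns
d = βc·γτ₀ = 0.99967 × (2.998×10^8 m/s) × 1.0187×10^-6 s = 305 m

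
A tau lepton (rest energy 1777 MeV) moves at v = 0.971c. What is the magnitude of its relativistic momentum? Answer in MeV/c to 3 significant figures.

p ≈ 7220 MeV/c

γ = 1/√(1 − 0.971²) = 4.1827
p = γβm₀c = 4.1827 × 0.971 × 1777 MeV/c = 7220 MeV/c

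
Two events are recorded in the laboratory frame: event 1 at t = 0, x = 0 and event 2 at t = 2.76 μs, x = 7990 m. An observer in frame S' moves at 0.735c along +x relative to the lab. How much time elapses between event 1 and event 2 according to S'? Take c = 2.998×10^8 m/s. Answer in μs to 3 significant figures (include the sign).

Δt' ≈ -24.8 μs

γ = 1/√(1 − 0.735²) = 1.4748
Δt' = γ(Δt − vΔx/c²) = 1.4748 × (2.76 μs − 0.735×7990 m / (2.998×10^8 m/s))
= 1.4748 × (-16.829 μs) = -24.8 μs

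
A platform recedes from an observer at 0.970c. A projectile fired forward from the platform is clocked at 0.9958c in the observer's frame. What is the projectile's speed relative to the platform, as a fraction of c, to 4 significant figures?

Inverse velocity addition: u' = (u − v)/(1 − uv/c²)
= (0.9958 − 0.970)/(1 − 0.9958×0.970) = 0.02580/0.0340740 = 0.7572

u' ≈ 0.7572c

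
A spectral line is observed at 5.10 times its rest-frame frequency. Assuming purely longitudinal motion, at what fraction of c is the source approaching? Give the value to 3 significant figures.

β ≈ 0.926

f_obs/f_src = √((1+β)/(1−β)) = 5.10  ⇒  (1+β)/(1−β) = 26.010
β = |1 − D²|/(1 + D²) = |1 − 26.010|/(1 + 26.010) = 0.926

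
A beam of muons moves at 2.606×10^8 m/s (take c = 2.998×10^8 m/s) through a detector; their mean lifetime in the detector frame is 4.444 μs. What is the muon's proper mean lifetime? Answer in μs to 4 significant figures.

τ₀ ≈ 2.197 μs

β = v/c = 2.606×10^8 / 2.998×10^8 = 0.869246
γ = 1/√(1 − 0.869246²) = 2.02274
Proper time: τ₀ = Δt/γ = 4.444/2.02274 = 2.197 μs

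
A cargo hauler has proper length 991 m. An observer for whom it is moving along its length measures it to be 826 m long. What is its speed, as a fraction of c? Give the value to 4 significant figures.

β ≈ 0.5525

γ = L₀/L = 991/826 = 1.19976
β = √(1 − 1/γ²) = 0.5525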